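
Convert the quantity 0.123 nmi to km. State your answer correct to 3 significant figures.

0.228 km

1 nautical mile = 1.85200 km.
Then 0.123 × 1.85200 ≈ 0.228 km.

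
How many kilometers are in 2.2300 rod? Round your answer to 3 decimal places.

0.011 km

1 rod = 0.00502920 km.
Thus 2.2300 × 0.00502920 ≈ 0.011 km.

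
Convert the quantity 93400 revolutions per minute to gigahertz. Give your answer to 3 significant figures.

1.56 × 10^-6 gigahertz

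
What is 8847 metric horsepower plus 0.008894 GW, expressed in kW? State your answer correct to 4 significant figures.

8847 PS = 6506.96 kW and 0.008894 GW = 8894.00 kW.
6506.96 + 8894.00 ≈ 15400 kW.

15400 kilowatts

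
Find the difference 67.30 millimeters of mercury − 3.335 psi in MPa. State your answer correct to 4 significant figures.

67.30 mmHg = 0.00897260 MPa and 3.335 psi = 0.0229940 MPa.
0.00897260 − 0.0229940 ≈ -0.01402 MPa.

-0.01402 MPa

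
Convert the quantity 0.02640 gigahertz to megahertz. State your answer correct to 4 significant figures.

26.40 MHz

1 GHz = 1000.00 MHz.
So 0.02640 × 1000.00 ≈ 26.40 MHz.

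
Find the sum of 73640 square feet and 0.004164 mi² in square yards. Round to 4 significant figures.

73640 ft² = 8182.22 yd² and 0.004164 mi² = 12898.4 yd².
8182.22 + 12898.4 ≈ 21080 yd².

21080 square yards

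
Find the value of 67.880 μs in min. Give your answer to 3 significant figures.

1.13 × 10^-6 min

1 μs = 1.66667 × 10^-8 min.
Then 67.880 × 1.66667 × 10^-8 ≈ 1.13 × 10^-6 min.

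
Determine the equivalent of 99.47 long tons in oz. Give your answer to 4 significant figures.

3.565e+6 oz

1 long ton = 35840.0 ounces.
So 99.47 × 35840.0 ≈ 3.565e+6 oz.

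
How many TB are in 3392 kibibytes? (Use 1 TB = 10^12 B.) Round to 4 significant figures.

3.473e-6 terabytes

1 kibibyte = 1.02400e-9 TB.
3392 × 1.02400e-9 ≈ 3.473e-6 TB.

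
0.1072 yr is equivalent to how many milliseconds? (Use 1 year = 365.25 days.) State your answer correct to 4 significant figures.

3.383 × 10^9 ms

1 yr = 3.15576 × 10^10 ms.
Then 0.1072 × 3.15576 × 10^10 ≈ 3.383 × 10^9 ms.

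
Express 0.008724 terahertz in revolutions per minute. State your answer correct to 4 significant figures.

5.234 × 10^11 rpm

1 THz = 6.00000 × 10^13 revolutions per minute.
Thus 0.008724 × 6.00000 × 10^13 ≈ 5.234 × 10^11 rpm.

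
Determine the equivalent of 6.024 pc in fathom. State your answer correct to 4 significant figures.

1 pc = 1.68727 × 10^16 fathom.
Then 6.024 × 1.68727 × 10^16 ≈ 1.016 × 10^17 fathom.

1.016 × 10^17 fathom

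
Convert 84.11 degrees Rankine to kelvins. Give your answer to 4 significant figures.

°R = K × 9/5.
Applying the formula gives 46.73 K.

46.73 K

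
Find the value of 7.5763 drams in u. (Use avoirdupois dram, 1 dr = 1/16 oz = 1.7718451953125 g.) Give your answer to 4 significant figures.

8.084 × 10^24 atomic mass units

1 dram = 1.06703 × 10^24 u.
So 7.5763 × 1.06703 × 10^24 ≈ 8.084 × 10^24 u.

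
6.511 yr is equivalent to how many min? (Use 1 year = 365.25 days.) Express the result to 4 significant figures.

3.425 × 10^6 min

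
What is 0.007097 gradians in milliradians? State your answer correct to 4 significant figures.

0.1115 milliradians

1 gradian = 15.7080 mrad.
Then 0.007097 × 15.7080 ≈ 0.1115 mrad.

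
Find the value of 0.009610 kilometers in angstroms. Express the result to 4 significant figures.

9.610 × 10^10 angstroms

1 km = 1.00000 × 10^13 Å.
Thus 0.009610 × 1.00000 × 10^13 ≈ 9.610 × 10^10 Å.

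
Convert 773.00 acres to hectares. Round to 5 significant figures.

1 acre = 0.404686 hectares.
Thus 773.00 × 0.404686 ≈ 312.82 ha.

312.82 hectares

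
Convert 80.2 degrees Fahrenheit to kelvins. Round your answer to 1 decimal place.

K = (°F + 459.67) × 5/9.
Applying the formula gives 299.9 K.

299.9 K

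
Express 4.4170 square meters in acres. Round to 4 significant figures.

0.001091 acre

1 m² = 0.000247105 acre.
4.4170 × 0.000247105 ≈ 0.001091 acre.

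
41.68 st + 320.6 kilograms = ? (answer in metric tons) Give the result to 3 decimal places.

41.68 st = 0.264680 t and 320.6 kg = 0.320600 t.
0.264680 + 0.320600 ≈ 0.585 t.

0.585 t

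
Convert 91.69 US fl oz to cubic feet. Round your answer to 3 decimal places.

0.096 ft³

1 US fluid ounce = 0.00104438 ft³.
Then 91.69 × 0.00104438 ≈ 0.096 ft³.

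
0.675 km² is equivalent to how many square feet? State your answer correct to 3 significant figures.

1 km² = 1.07639e+7 square feet.
Then 0.675 × 1.07639e+7 ≈ 7.27e+6 ft².

7.27e+6 ft²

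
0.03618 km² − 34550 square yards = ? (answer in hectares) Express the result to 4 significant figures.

0.03618 km² = 3.61800 ha and 34550 yd² = 2.88882 ha.
3.61800 − 2.88882 ≈ 0.7292 ha.

0.7292 ha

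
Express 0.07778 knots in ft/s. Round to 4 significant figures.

1 knot = 1.68781 feet per second.
Then 0.07778 × 1.68781 ≈ 0.1313 ft/s.

0.1313 feet per second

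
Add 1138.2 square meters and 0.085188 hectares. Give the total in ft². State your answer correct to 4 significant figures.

21420 square feet

1138.2 m² = 12251.5 ft² and 0.085188 ha = 9169.56 ft².
12251.5 + 9169.56 ≈ 21420 ft².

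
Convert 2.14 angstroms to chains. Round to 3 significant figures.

1.06 × 10^-11 chain

1 angstrom = 4.97097 × 10^-12 chain.
Thus 2.14 × 4.97097 × 10^-12 ≈ 1.06 × 10^-11 chain.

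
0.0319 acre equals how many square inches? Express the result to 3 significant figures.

1 acre = 6.27264 × 10^6 in².
Then 0.0319 × 6.27264 × 10^6 ≈ 200000 in².

200000 in²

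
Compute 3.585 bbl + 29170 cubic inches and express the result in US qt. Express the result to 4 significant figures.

3.585 bbl = 602.280 US qt and 29170 in³ = 505.108 US qt.
602.280 + 505.108 ≈ 1107 US qt.

1107 US qt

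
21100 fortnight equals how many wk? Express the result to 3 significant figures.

1 fortnight = 2.00000 wk.
Then 21100 × 2.00000 ≈ 42200 wk.

42200 wk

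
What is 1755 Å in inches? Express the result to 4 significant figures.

6.909e-6 inches

1 angstrom = 3.93701e-9 in.
Thus 1755 × 3.93701e-9 ≈ 6.909e-6 in.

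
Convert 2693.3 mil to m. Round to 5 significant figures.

0.068410 meters

1 mil = 2.54000e-5 m.
2693.3 × 2.54000e-5 ≈ 0.068410 m.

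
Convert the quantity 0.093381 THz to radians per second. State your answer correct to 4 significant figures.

5.867 × 10^11 radians per second

1 terahertz = 6.28319 × 10^12 rad/s.
Thus 0.093381 × 6.28319 × 10^12 ≈ 5.867 × 10^11 rad/s.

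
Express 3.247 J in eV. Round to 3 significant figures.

2.03 × 10^19 eV

1 joule = 6.24151 × 10^18 eV.
So 3.247 × 6.24151 × 10^18 ≈ 2.03 × 10^19 eV.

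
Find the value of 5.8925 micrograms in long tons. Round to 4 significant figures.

5.799e-12 long ton

1 μg = 9.84207e-13 long ton.
Then 5.8925 × 9.84207e-13 ≈ 5.799e-12 long ton.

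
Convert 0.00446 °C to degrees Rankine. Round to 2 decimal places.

°R = (°C + 273.15) × 9/5.
Applying the formula gives 491.68 °R.

491.68 degrees Rankine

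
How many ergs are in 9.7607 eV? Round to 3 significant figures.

1 eV = 1.60218 × 10^-12 ergs.
Then 9.7607 × 1.60218 × 10^-12 ≈ 1.56 × 10^-11 erg.

1.56 × 10^-11 erg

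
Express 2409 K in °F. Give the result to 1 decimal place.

K = (°F + 459.67) × 5/9.
Applying the formula gives 3876.5 °F.

3876.5 °F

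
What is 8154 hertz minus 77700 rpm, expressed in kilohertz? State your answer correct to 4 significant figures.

8154 Hz = 8.15400 kHz and 77700 rpm = 1.29500 kHz.
8.15400 − 1.29500 ≈ 6.859 kHz.

6.859 kilohertz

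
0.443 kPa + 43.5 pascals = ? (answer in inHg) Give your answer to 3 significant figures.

0.144 inHg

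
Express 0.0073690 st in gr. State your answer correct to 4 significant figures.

1 stone = 98000.0 gr.
Then 0.0073690 × 98000.0 ≈ 722.2 gr.

722.2 gr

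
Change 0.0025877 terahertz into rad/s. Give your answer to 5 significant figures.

1 THz = 6.28319e+12 rad/s.
So 0.0025877 × 6.28319e+12 ≈ 1.6259e+10 rad/s.

1.6259e+10 radians per second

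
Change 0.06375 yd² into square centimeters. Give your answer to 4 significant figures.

1 square yard = 8361.27 square centimeters.
So 0.06375 × 8361.27 ≈ 533.0 cm².

533.0 cm²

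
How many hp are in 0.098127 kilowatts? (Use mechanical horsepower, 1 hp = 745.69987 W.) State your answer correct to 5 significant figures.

0.13159 horsepower

1 kW = 1.34102 hp.
Thus 0.098127 × 1.34102 ≈ 0.13159 hp.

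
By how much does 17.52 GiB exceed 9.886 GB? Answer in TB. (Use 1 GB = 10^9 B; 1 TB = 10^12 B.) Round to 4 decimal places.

0.0089 terabytes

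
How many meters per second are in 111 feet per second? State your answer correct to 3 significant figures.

1 ft/s = 0.304800 m/s.
111 × 0.304800 ≈ 33.8 m/s.

33.8 m/s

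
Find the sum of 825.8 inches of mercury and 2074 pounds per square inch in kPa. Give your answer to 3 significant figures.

17100 kPa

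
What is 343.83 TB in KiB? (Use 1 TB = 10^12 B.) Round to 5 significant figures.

3.3577 × 10^11 kibibytes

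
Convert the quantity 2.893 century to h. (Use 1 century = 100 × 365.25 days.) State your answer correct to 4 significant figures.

2.536e+6 h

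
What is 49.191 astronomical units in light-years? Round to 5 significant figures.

1 astronomical unit = 1.58125e-5 ly.
So 49.191 × 1.58125e-5 ≈ 0.00077783 ly.

0.00077783 ly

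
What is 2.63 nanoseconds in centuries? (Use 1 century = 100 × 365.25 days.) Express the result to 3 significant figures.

8.33e-19 centuries

1 nanosecond = 3.16881e-19 centuries.
2.63 × 3.16881e-19 ≈ 8.33e-19 century.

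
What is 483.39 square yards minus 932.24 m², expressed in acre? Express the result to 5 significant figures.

483.39 yd² = 0.0998740 acre and 932.24 m² = 0.230362 acre.
0.0998740 − 0.230362 ≈ -0.13049 acre.

-0.13049 acres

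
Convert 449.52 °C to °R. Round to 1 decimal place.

1300.8 °R

°R = (°C + 273.15) × 9/5.
Applying the formula gives 1300.8 °R.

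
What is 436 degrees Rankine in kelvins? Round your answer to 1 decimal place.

242.2 kelvins

°R = K × 9/5.
Applying the formula gives 242.2 K.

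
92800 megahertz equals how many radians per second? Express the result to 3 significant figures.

5.83 × 10^11 rad/s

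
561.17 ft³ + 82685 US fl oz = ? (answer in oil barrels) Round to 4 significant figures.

561.17 ft³ = 99.9486 bbl and 82685 US fl oz = 15.3804 bbl.
99.9486 + 15.3804 ≈ 115.3 bbl.

115.3 oil barrels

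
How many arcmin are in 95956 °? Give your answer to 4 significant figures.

5.757e+6 arcmin

1 degree = 60.0000 arcmin.
95956 × 60.0000 ≈ 5.757e+6 arcmin.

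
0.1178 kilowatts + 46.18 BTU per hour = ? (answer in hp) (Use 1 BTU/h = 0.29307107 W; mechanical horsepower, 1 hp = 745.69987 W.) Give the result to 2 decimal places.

0.18 horsepower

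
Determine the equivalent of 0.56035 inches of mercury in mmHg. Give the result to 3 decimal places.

1 inch of mercury = 25.4000 mmHg.
So 0.56035 × 25.4000 ≈ 14.233 mmHg.

14.233 millimeters of mercury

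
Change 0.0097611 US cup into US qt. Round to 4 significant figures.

1 US cup = 0.250000 US quarts.
Then 0.0097611 × 0.250000 ≈ 0.002440 US qt.

0.002440 US qt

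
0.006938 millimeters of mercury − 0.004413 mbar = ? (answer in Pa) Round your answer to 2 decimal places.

0.006938 mmHg = 0.924991 Pa and 0.004413 mbar = 0.441300 Pa.
0.924991 − 0.441300 ≈ 0.48 Pa.

0.48 pascals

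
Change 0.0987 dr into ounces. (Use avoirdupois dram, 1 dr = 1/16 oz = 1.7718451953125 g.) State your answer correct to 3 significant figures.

0.00617 ounces

1 dram = 0.0625000 oz.
Then 0.0987 × 0.0625000 ≈ 0.00617 oz.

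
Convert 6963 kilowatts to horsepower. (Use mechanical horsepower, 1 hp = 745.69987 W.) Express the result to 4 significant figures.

1 kW = 1.34102 horsepower.
Thus 6963 × 1.34102 ≈ 9338 hp.

9338 horsepower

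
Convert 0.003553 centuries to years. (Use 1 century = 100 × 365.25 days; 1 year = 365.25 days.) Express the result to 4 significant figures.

0.3553 yr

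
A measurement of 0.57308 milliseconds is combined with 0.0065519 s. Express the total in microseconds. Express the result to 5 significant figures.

0.57308 ms = 573.080 μs and 0.0065519 s = 6551.90 μs.
573.080 + 6551.90 ≈ 7125.0 μs.

7125.0 μs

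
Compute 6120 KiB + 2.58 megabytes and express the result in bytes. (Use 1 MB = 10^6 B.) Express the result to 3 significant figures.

8.85e+6 B

6120 KiB = 6.26688e+6 B and 2.58 MB = 2.58000e+6 B.
6.26688e+6 + 2.58000e+6 ≈ 8.85e+6 B.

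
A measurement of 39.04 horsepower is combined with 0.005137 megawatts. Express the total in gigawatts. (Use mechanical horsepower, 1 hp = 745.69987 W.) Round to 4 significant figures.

39.04 hp = 2.91121 × 10^-5 GW and 0.005137 MW = 5.13700 × 10^-6 GW.
2.91121 × 10^-5 + 5.13700 × 10^-6 ≈ 3.425 × 10^-5 GW.

3.425 × 10^-5 GW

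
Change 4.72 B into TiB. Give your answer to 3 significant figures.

4.29e-12 TiB

1 B = 9.09495e-13 tebibytes.
Then 4.72 × 9.09495e-13 ≈ 4.29e-12 TiB.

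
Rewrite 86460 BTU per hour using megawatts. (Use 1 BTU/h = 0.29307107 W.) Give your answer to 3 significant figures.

0.0253 MW

1 BTU per hour = 2.93071 × 10^-7 megawatts.
86460 × 2.93071 × 10^-7 ≈ 0.0253 MW.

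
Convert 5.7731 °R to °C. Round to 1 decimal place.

-269.9 °C

°R = (°C + 273.15) × 9/5.
Applying the formula gives -269.9 °C.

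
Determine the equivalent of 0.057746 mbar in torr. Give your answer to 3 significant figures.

1 millibar = 0.750062 torr.
Thus 0.057746 × 0.750062 ≈ 0.0433 torr.

0.0433 torr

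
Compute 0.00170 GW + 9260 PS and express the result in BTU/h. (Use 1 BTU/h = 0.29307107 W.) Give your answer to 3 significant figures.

0.00170 GW = 5.80064e+6 BTU/h and 9260 PS = 2.32391e+7 BTU/h.
5.80064e+6 + 2.32391e+7 ≈ 2.90e+7 BTU/h.

2.90e+7 BTU/h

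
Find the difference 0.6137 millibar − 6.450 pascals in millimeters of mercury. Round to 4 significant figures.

0.6137 mbar = 0.460313 mmHg and 6.450 Pa = 0.0483790 mmHg.
0.460313 − 0.0483790 ≈ 0.4119 mmHg.

0.4119 millimeters of mercury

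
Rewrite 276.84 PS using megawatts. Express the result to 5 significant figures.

0.20362 MW

1 PS = 0.000735499 MW.
Thus 276.84 × 0.000735499 ≈ 0.20362 MW.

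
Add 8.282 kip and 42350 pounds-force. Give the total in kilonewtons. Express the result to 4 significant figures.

225.2 kilonewtons

8.282 kip = 36.8402 kN and 42350 lbf = 188.382 kN.
36.8402 + 188.382 ≈ 225.2 kN.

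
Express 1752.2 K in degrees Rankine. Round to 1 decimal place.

°R = K × 9/5.
Applying the formula gives 3154.0 °R.

3154.0 °R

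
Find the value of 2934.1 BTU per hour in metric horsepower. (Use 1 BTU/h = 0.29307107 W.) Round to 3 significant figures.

1.17 metric horsepower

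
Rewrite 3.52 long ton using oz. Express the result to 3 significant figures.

126000 oz

1 long ton = 35840.0 oz.
Thus 3.52 × 35840.0 ≈ 126000 oz.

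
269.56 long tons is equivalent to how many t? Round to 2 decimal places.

273.89 t

1 long ton = 1.01605 t.
So 269.56 × 1.01605 ≈ 273.89 t.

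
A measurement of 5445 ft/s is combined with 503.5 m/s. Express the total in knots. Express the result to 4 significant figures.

4205 kn

5445 ft/s = 3226.07 kn and 503.5 m/s = 978.726 kn.
3226.07 + 978.726 ≈ 4205 kn.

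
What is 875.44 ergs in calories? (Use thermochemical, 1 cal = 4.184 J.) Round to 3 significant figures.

2.09e-5 cal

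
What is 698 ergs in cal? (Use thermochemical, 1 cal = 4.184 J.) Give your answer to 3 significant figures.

1 erg = 2.39006e-8 cal.
Thus 698 × 2.39006e-8 ≈ 1.67e-5 cal.

1.67e-5 cal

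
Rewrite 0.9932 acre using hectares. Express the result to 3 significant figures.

0.402 ha

1 acre = 0.404686 hectares.
0.9932 × 0.404686 ≈ 0.402 ha.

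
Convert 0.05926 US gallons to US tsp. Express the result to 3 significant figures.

1 US gallon = 768.000 US tsp.
So 0.05926 × 768.000 ≈ 45.5 US tsp.

45.5 US tsp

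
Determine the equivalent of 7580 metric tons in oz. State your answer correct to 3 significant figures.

1 t = 35274.0 oz.
7580 × 35274.0 ≈ 2.67 × 10^8 oz.

2.67 × 10^8 oz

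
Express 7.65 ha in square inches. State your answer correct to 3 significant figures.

1.19e+8 in²

1 hectare = 1.55000e+7 in².
7.65 × 1.55000e+7 ≈ 1.19e+8 in².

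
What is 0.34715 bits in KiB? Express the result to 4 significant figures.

4.238 × 10^-5 kibibytes

1 bit = 0.000122070 KiB.
Then 0.34715 × 0.000122070 ≈ 4.238 × 10^-5 KiB.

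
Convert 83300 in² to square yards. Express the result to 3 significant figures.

64.3 square yards

1 square inch = 0.000771605 yd².
Then 83300 × 0.000771605 ≈ 64.3 yd².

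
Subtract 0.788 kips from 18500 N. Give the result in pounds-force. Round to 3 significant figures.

3370 pounds-force

18500 N = 4158.97 lbf and 0.788 kip = 788.000 lbf.
4158.97 − 788.000 ≈ 3370 lbf.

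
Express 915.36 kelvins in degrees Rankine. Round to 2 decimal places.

°R = K × 9/5.
Applying the formula gives 1647.65 °R.

1647.65 °R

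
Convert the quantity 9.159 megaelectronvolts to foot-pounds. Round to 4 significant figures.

1.082 × 10^-12 foot-pounds

1 MeV = 1.18170 × 10^-13 foot-pounds.
9.159 × 1.18170 × 10^-13 ≈ 1.082 × 10^-12 ft·lbf.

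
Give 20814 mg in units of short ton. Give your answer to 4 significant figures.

2.294 × 10^-5 short ton

1 milligram = 1.10231 × 10^-9 short tons.
So 20814 × 1.10231 × 10^-9 ≈ 2.294 × 10^-5 short ton.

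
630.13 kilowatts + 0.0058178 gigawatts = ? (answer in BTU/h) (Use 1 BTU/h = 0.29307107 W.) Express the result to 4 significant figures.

2.200 × 10^7 BTU per hour

630.13 kW = 2.15009 × 10^6 BTU/h and 0.0058178 GW = 1.98512 × 10^7 BTU/h.
2.15009 × 10^6 + 1.98512 × 10^7 ≈ 2.200 × 10^7 BTU/h.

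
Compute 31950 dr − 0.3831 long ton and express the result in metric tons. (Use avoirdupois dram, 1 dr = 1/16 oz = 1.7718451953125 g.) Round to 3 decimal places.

-0.333 t

31950 dr = 0.0566105 t and 0.3831 long ton = 0.389248 t.
0.0566105 − 0.389248 ≈ -0.333 t.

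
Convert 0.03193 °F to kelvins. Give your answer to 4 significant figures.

K = (°F + 459.67) × 5/9.
Applying the formula gives 255.4 K.

255.4 K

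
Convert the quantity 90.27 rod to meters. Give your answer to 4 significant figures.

1 rod = 5.02920 meters.
90.27 × 5.02920 ≈ 454.0 m.

454.0 meters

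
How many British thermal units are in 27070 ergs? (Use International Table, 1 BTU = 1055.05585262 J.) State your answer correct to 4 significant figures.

2.566e-6 BTU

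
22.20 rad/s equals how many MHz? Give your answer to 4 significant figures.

1 rad/s = 1.59155 × 10^-7 megahertz.
22.20 × 1.59155 × 10^-7 ≈ 3.533 × 10^-6 MHz.

3.533 × 10^-6 megahertz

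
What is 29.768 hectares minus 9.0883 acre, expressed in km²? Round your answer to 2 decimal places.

0.26 km²

29.768 ha = 0.297680 km² and 9.0883 acre = 0.0367790 km².
0.297680 − 0.0367790 ≈ 0.26 km².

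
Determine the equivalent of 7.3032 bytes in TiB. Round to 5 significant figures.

1 B = 9.09495 × 10^-13 tebibytes.
7.3032 × 9.09495 × 10^-13 ≈ 6.6422 × 10^-12 TiB.

6.6422 × 10^-12 tebibytes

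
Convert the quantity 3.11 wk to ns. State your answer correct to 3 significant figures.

1.88e+15 ns

1 week = 6.04800e+14 nanoseconds.
Then 3.11 × 6.04800e+14 ≈ 1.88e+15 ns.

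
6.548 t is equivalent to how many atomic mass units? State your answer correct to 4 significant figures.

1 metric ton = 6.02214 × 10^29 u.
Then 6.548 × 6.02214 × 10^29 ≈ 3.943 × 10^30 u.

3.943 × 10^30 u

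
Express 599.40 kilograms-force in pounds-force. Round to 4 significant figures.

1 kgf = 2.20462 lbf.
Thus 599.40 × 2.20462 ≈ 1321 lbf.

1321 lbf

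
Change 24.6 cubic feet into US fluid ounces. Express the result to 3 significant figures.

23600 US fluid ounces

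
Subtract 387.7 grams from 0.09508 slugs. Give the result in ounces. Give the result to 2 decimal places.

35.27 oz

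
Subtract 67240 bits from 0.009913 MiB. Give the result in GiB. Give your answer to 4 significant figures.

1.853e-6 GiB

0.009913 MiB = 9.68066e-6 GiB and 67240 bit = 7.82777e-6 GiB.
9.68066e-6 − 7.82777e-6 ≈ 1.853e-6 GiB.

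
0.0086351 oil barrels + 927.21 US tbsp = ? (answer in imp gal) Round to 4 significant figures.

3.318 imperial gallons

0.0086351 bbl = 0.301989 imp gal and 927.21 US tbsp = 3.01587 imp gal.
0.301989 + 3.01587 ≈ 3.318 imp gal.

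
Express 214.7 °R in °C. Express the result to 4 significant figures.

-153.9 degrees Celsius

°R = (°C + 273.15) × 9/5.
Applying the formula gives -153.9 °C.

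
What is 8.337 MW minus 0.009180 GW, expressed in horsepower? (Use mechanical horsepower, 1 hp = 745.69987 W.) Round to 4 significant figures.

-1130 horsepower

8.337 MW = 11180.10 hp and 0.009180 GW = 12310.58 hp.
11180.10 − 12310.58 ≈ -1130 hp.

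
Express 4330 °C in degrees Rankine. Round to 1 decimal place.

°R = (°C + 273.15) × 9/5.
Applying the formula gives 8285.7 °R.

8285.7 °R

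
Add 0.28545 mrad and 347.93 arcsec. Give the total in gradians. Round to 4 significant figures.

0.1256 gradians

0.28545 mrad = 0.0181723 grad and 347.93 arcsec = 0.107386 grad.
0.0181723 + 0.107386 ≈ 0.1256 grad.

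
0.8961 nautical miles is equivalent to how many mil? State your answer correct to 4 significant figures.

1 nautical mile = 7.29134 × 10^7 mil.
Then 0.8961 × 7.29134 × 10^7 ≈ 6.534 × 10^7 mil.

6.534 × 10^7 mils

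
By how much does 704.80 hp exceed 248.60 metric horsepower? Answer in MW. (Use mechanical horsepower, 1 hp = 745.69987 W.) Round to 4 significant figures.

704.80 hp = 0.525569 MW and 248.60 PS = 0.182845 MW.
0.525569 − 0.182845 ≈ 0.3427 MW.

0.3427 megawatts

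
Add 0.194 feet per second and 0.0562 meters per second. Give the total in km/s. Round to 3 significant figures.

0.194 ft/s = 5.91312 × 10^-5 km/s and 0.0562 m/s = 5.62000 × 10^-5 km/s.
5.91312 × 10^-5 + 5.62000 × 10^-5 ≈ 0.000115 km/s.

0.000115 kilometers per second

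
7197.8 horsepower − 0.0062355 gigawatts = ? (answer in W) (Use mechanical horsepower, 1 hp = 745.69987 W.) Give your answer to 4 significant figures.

7197.8 hp = 5.36740e+6 W and 0.0062355 GW = 6.23550e+6 W.
5.36740e+6 − 6.23550e+6 ≈ -868100 W.

-868100 watts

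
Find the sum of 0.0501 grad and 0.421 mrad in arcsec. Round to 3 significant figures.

249 arcseconds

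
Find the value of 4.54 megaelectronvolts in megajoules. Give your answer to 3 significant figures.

1 MeV = 1.60218 × 10^-19 MJ.
4.54 × 1.60218 × 10^-19 ≈ 7.27 × 10^-19 MJ.

7.27 × 10^-19 MJ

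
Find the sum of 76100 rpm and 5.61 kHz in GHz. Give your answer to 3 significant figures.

76100 rpm = 1.26833 × 10^-6 GHz and 5.61 kHz = 5.61000 × 10^-6 GHz.
1.26833 × 10^-6 + 5.61000 × 10^-6 ≈ 6.88 × 10^-6 GHz.

6.88 × 10^-6 GHz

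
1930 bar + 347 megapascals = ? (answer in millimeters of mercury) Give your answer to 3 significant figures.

4.05e+6 mmHg

1930 bar = 1.44762e+6 mmHg and 347 MPa = 2.60271e+6 mmHg.
1.44762e+6 + 2.60271e+6 ≈ 4.05e+6 mmHg.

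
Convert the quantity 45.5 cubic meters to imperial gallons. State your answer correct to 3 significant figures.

10000 imperial gallons

1 m³ = 219.969 imp gal.
Then 45.5 × 219.969 ≈ 10000 imp gal.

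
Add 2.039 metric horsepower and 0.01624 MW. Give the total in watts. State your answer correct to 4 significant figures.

17740 W

2.039 PS = 1499.68 W and 0.01624 MW = 16240.0 W.
1499.68 + 16240.0 ≈ 17740 W.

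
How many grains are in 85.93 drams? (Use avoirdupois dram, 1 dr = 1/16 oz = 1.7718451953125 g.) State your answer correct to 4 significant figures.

2350 gr

1 dram = 27.34375 gr.
Then 85.93 × 27.34375 ≈ 2350 gr.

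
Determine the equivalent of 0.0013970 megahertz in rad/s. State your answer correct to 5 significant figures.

8777.6 rad/s

1 megahertz = 6.28319e+6 radians per second.
Thus 0.0013970 × 6.28319e+6 ≈ 8777.6 rad/s.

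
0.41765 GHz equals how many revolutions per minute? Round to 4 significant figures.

2.506e+10 rpm

1 gigahertz = 6.00000e+10 revolutions per minute.
Thus 0.41765 × 6.00000e+10 ≈ 2.506e+10 rpm.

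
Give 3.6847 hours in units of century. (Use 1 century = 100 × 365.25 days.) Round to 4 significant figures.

4.203e-6 century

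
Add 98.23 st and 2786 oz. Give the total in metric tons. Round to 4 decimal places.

98.23 st = 0.623789 t and 2786 oz = 0.0789818 t.
0.623789 + 0.0789818 ≈ 0.7028 t.

0.7028 metric tons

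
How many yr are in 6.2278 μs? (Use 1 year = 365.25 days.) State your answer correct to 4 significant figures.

1 μs = 3.16881e-14 yr.
Then 6.2278 × 3.16881e-14 ≈ 1.973e-13 yr.

1.973e-13 yr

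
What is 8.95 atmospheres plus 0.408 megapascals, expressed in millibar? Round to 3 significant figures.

8.95 atm = 9068.59 mbar and 0.408 MPa = 4080.00 mbar.
9068.59 + 4080.00 ≈ 13100 mbar.

13100 millibar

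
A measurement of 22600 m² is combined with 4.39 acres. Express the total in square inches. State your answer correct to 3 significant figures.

6.26e+7 in²

22600 m² = 3.50301e+7 in² and 4.39 acre = 2.75369e+7 in².
3.50301e+7 + 2.75369e+7 ≈ 6.26e+7 in².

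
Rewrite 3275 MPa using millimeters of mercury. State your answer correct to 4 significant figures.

2.456e+7 mmHg

1 megapascal = 7500.62 mmHg.
Then 3275 × 7500.62 ≈ 2.456e+7 mmHg.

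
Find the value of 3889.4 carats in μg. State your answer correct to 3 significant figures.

7.78e+8 μg

1 ct = 200000 μg.
So 3889.4 × 200000 ≈ 7.78e+8 μg.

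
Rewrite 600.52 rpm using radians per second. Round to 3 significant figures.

62.9 radians per second

1 rpm = 0.104720 rad/s.
Thus 600.52 × 0.104720 ≈ 62.9 rad/s.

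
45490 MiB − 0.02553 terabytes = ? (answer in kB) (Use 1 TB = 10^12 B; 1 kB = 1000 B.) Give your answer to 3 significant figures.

2.22 × 10^7 kB

45490 MiB = 4.76997 × 10^7 kB and 0.02553 TB = 2.55300 × 10^7 kB.
4.76997 × 10^7 − 2.55300 × 10^7 ≈ 2.22 × 10^7 kB.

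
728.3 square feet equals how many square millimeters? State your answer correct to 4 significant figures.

1 ft² = 92903.0 mm².
Then 728.3 × 92903.0 ≈ 6.766 × 10^7 mm².

6.766 × 10^7 mm²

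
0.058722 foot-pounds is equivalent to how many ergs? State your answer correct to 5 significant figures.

1 foot-pound = 1.35582e+7 ergs.
Then 0.058722 × 1.35582e+7 ≈ 796160 erg.

796160 ergs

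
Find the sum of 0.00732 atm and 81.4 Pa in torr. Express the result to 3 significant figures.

0.00732 atm = 5.56320 torr and 81.4 Pa = 0.610550 torr.
5.56320 + 0.610550 ≈ 6.17 torr.

6.17 torr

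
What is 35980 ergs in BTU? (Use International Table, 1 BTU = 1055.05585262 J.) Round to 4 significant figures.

3.410 × 10^-6 British thermal units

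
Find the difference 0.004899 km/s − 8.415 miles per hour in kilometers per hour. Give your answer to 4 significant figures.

4.094 km/h

0.004899 km/s = 17.6364 km/h and 8.415 mph = 13.5426 km/h.
17.6364 − 13.5426 ≈ 4.094 km/h.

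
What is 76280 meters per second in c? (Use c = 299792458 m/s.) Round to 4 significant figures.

1 meter per second = 3.33564e-9 times the speed of light.
76280 × 3.33564e-9 ≈ 0.0002544 c.

0.0002544 c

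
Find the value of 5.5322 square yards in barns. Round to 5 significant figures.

4.6256 × 10^28 barn

1 yd² = 8.36127 × 10^27 barn.
Thus 5.5322 × 8.36127 × 10^27 ≈ 4.6256 × 10^28 barn.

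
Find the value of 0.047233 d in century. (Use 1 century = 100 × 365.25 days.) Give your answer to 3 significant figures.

1.29 × 10^-6 century

1 day = 2.73785 × 10^-5 centuries.
Thus 0.047233 × 2.73785 × 10^-5 ≈ 1.29 × 10^-6 century.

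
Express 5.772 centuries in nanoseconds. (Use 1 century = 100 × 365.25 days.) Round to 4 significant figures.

1.822 × 10^19 ns

1 century = 3.15576 × 10^18 nanoseconds.
Thus 5.772 × 3.15576 × 10^18 ≈ 1.822 × 10^19 ns.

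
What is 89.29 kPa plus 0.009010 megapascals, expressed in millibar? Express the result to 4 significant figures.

983.0 millibar

89.29 kPa = 892.900 mbar and 0.009010 MPa = 90.1000 mbar.
892.900 + 90.1000 ≈ 983.0 mbar.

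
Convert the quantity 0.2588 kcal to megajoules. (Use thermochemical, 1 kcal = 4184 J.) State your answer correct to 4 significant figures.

1 kilocalorie = 0.00418400 megajoules.
Then 0.2588 × 0.00418400 ≈ 0.001083 MJ.

0.001083 megajoules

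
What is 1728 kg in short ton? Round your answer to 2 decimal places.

1 kg = 0.00110231 short tons.
Then 1728 × 0.00110231 ≈ 1.90 short ton.

1.90 short ton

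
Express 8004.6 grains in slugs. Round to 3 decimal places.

1 gr = 4.44014 × 10^-6 slug.
So 8004.6 × 4.44014 × 10^-6 ≈ 0.036 slug.

0.036 slug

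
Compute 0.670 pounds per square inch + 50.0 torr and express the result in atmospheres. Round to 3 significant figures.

0.111 atmospheres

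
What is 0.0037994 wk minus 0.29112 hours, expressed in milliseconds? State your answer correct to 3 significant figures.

1.25e+6 milliseconds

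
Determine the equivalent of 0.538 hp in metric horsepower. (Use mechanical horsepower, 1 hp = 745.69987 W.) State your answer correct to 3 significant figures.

0.545 metric horsepower

1 hp = 1.01387 PS.
So 0.538 × 1.01387 ≈ 0.545 PS.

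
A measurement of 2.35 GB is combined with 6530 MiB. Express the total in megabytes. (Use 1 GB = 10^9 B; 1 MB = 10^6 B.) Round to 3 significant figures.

9200 MB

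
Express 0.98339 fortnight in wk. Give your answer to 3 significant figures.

1.97 wk

1 fortnight = 2.00000 wk.
Then 0.98339 × 2.00000 ≈ 1.97 wk.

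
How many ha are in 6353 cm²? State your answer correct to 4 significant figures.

6.353e-5 hectares

1 square centimeter = 1.00000e-8 ha.
Thus 6353 × 1.00000e-8 ≈ 6.353e-5 ha.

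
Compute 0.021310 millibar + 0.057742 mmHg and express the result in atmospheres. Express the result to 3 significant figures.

0.021310 mbar = 2.10313 × 10^-5 atm and 0.057742 mmHg = 7.59763 × 10^-5 atm.
2.10313 × 10^-5 + 7.59763 × 10^-5 ≈ 9.70 × 10^-5 atm.

9.70 × 10^-5 atm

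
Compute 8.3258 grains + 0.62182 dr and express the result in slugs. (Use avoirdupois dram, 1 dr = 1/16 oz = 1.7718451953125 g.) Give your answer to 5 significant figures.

0.00011246 slug

8.3258 gr = 3.69677e-5 slug and 0.62182 dr = 7.54951e-5 slug.
3.69677e-5 + 7.54951e-5 ≈ 0.00011246 slug.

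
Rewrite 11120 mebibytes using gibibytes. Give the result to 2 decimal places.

10.86 GiB

1 mebibyte = 0.0009765625 gibibytes.
11120 × 0.0009765625 ≈ 10.86 GiB.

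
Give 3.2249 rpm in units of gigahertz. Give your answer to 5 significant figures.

5.3748e-11 gigahertz

1 revolution per minute = 1.66667e-11 gigahertz.
So 3.2249 × 1.66667e-11 ≈ 5.3748e-11 GHz.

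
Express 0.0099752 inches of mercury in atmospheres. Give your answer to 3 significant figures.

1 inch of mercury = 0.0334211 atm.
Thus 0.0099752 × 0.0334211 ≈ 0.000333 atm.

0.000333 atm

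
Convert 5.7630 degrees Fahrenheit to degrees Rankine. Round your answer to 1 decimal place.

465.4 degrees Rankine

°R = °F + 459.67.
Applying the formula gives 465.4 °R.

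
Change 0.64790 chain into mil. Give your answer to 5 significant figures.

513140 mil

1 chain = 792000 mil.
Thus 0.64790 × 792000 ≈ 513140 mil.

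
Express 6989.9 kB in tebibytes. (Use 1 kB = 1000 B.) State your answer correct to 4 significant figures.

1 kB = 9.09495e-10 TiB.
Then 6989.9 × 9.09495e-10 ≈ 6.357e-6 TiB.

6.357e-6 TiB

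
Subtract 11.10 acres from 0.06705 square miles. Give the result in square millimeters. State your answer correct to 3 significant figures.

0.06705 mi² = 1.73659e+11 mm² and 11.10 acre = 4.49201e+10 mm².
1.73659e+11 − 4.49201e+10 ≈ 1.29e+11 mm².

1.29e+11 mm²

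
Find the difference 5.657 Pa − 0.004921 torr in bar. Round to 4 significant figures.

5.657 Pa = 5.65700 × 10^-5 bar and 0.004921 torr = 6.56079 × 10^-6 bar.
5.65700 × 10^-5 − 6.56079 × 10^-6 ≈ 5.001 × 10^-5 bar.

5.001 × 10^-5 bar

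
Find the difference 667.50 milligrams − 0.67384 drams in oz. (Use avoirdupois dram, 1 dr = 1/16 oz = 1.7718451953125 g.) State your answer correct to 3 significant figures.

667.50 mg = 0.0235454 oz and 0.67384 dr = 0.0421150 oz.
0.0235454 − 0.0421150 ≈ -0.0186 oz.

-0.0186 ounces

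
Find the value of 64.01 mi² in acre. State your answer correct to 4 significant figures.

1 square mile = 640.000 acres.
64.01 × 640.000 ≈ 40970 acre.

40970 acres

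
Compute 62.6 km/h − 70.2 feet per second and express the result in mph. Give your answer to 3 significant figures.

-8.97 mph

62.6 km/h = 38.8978 mph and 70.2 ft/s = 47.8636 mph.
38.8978 − 47.8636 ≈ -8.97 mph.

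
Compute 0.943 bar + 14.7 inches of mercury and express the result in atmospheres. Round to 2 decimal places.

0.943 bar = 0.930669 atm and 14.7 inHg = 0.491290 atm.
0.930669 + 0.491290 ≈ 1.42 atm.

1.42 atm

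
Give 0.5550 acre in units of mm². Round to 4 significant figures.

1 acre = 4.04686e+9 square millimeters.
0.5550 × 4.04686e+9 ≈ 2.246e+9 mm².

2.246e+9 mm²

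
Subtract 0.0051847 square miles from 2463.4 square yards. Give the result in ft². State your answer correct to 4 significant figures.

2463.4 yd² = 22170.6 ft² and 0.0051847 mi² = 144541 ft².
22170.6 − 144541 ≈ -122400 ft².

-122400 ft²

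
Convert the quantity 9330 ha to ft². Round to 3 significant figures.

1 ha = 107639 square feet.
9330 × 107639 ≈ 1.00e+9 ft².

1.00e+9 square feet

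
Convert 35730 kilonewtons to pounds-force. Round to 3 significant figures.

8.03e+6 pounds-force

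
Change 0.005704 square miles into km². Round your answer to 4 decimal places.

1 mi² = 2.58999 square kilometers.
Then 0.005704 × 2.58999 ≈ 0.0148 km².

0.0148 square kilometers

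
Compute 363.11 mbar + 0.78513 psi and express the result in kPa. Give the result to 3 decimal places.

41.724 kPa

363.11 mbar = 36.3110 kPa and 0.78513 psi = 5.41328 kPa.
36.3110 + 5.41328 ≈ 41.724 kPa.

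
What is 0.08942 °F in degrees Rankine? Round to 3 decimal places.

459.759 °R

°R = °F + 459.67.
Applying the formula gives 459.759 °R.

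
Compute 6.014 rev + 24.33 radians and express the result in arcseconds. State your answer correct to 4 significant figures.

1.281 × 10^7 arcsec

6.014 rev = 7.79414 × 10^6 arcsec and 24.33 rad = 5.01842 × 10^6 arcsec.
7.79414 × 10^6 + 5.01842 × 10^6 ≈ 1.281 × 10^7 arcsec.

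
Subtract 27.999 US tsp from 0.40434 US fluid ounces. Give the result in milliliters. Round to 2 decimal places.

-126.05 mL

0.40434 US fl oz = 11.9578 mL and 27.999 US tsp = 138.005 mL.
11.9578 − 138.005 ≈ -126.05 mL.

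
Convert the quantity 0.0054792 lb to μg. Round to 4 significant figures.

2.485e+6 μg

1 lb = 4.53592e+8 micrograms.
0.0054792 × 4.53592e+8 ≈ 2.485e+6 μg.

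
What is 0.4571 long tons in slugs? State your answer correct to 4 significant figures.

1 long ton = 69.6213 slug.
Thus 0.4571 × 69.6213 ≈ 31.82 slug.

31.82 slug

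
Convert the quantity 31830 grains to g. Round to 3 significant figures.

1 gr = 0.0647989 grams.
Thus 31830 × 0.0647989 ≈ 2060 g.

2060 grams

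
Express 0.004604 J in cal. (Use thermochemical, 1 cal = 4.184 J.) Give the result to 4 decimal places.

0.0011 cal

1 J = 0.239006 calories.
0.004604 × 0.239006 ≈ 0.0011 cal.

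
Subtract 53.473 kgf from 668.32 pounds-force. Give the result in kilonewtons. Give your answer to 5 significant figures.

668.32 lbf = 2.97284 kN and 53.473 kgf = 0.524391 kN.
2.97284 − 0.524391 ≈ 2.4484 kN.

2.4484 kN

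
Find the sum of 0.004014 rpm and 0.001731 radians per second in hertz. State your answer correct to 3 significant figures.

0.004014 rpm = 6.69000 × 10^-5 Hz and 0.001731 rad/s = 0.000275497 Hz.
6.69000 × 10^-5 + 0.000275497 ≈ 0.000342 Hz.

0.000342 Hz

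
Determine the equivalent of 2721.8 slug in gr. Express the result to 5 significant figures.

1 slug = 225218 grains.
Thus 2721.8 × 225218 ≈ 6.1300e+8 gr.

6.1300e+8 gr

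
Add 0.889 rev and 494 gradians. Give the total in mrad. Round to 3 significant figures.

13300 mrad

0.889 rev = 5585.75 mrad and 494 grad = 7759.73 mrad.
5585.75 + 7759.73 ≈ 13300 mrad.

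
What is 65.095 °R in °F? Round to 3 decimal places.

-394.575 °F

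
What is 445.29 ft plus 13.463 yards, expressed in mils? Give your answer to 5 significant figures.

445.29 ft = 5.34348 × 10^6 mil and 13.463 yd = 484668 mil.
5.34348 × 10^6 + 484668 ≈ 5.8281 × 10^6 mil.

5.8281 × 10^6 mils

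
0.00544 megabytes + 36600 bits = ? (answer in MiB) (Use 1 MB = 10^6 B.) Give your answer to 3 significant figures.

0.00955 MiB

0.00544 MB = 0.00518799 MiB and 36600 bit = 0.00436306 MiB.
0.00518799 + 0.00436306 ≈ 0.00955 MiB.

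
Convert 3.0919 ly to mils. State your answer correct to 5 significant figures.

1 light-year = 3.72470 × 10^20 mils.
So 3.0919 × 3.72470 × 10^20 ≈ 1.1516 × 10^21 mil.

1.1516 × 10^21 mils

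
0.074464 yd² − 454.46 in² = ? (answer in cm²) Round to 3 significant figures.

-2310 cm²

0.074464 yd² = 622.614 cm² and 454.46 in² = 2931.99 cm².
622.614 − 2931.99 ≈ -2310 cm².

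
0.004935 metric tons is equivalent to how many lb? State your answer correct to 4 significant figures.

10.88 pounds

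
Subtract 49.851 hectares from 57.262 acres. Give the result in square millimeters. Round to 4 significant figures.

57.262 acre = 2.31731e+11 mm² and 49.851 ha = 4.98510e+11 mm².
2.31731e+11 − 4.98510e+11 ≈ -2.668e+11 mm².

-2.668e+11 square millimeters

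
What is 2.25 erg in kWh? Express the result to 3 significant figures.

6.25e-14 kilowatt-hours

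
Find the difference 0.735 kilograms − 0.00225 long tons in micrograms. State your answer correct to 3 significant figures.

0.735 kg = 7.35000e+8 μg and 0.00225 long ton = 2.28611e+9 μg.
7.35000e+8 − 2.28611e+9 ≈ -1.55e+9 μg.

-1.55e+9 micrograms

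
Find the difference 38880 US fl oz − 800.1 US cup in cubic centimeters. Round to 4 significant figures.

38880 US fl oz = 1.14982e+6 cm³ and 800.1 US cup = 189294 cm³.
1.14982e+6 − 189294 ≈ 960500 cm³.

960500 cubic centimeters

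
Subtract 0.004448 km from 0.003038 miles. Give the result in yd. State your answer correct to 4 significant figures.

0.4825 yards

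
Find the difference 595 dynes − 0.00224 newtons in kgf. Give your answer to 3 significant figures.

595 dyn = 0.000606731 kgf and 0.00224 N = 0.000228416 kgf.
0.000606731 − 0.000228416 ≈ 0.000378 kgf.

0.000378 kgf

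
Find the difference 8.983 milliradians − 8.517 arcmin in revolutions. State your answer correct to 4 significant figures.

0.001035 rev

8.983 mrad = 0.00142969 rev and 8.517 arcmin = 0.000394306 rev.
0.00142969 − 0.000394306 ≈ 0.001035 rev.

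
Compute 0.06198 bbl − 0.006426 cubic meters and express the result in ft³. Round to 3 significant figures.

0.06198 bbl = 0.347992 ft³ and 0.006426 m³ = 0.226932 ft³.
0.347992 − 0.226932 ≈ 0.121 ft³.

0.121 ft³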